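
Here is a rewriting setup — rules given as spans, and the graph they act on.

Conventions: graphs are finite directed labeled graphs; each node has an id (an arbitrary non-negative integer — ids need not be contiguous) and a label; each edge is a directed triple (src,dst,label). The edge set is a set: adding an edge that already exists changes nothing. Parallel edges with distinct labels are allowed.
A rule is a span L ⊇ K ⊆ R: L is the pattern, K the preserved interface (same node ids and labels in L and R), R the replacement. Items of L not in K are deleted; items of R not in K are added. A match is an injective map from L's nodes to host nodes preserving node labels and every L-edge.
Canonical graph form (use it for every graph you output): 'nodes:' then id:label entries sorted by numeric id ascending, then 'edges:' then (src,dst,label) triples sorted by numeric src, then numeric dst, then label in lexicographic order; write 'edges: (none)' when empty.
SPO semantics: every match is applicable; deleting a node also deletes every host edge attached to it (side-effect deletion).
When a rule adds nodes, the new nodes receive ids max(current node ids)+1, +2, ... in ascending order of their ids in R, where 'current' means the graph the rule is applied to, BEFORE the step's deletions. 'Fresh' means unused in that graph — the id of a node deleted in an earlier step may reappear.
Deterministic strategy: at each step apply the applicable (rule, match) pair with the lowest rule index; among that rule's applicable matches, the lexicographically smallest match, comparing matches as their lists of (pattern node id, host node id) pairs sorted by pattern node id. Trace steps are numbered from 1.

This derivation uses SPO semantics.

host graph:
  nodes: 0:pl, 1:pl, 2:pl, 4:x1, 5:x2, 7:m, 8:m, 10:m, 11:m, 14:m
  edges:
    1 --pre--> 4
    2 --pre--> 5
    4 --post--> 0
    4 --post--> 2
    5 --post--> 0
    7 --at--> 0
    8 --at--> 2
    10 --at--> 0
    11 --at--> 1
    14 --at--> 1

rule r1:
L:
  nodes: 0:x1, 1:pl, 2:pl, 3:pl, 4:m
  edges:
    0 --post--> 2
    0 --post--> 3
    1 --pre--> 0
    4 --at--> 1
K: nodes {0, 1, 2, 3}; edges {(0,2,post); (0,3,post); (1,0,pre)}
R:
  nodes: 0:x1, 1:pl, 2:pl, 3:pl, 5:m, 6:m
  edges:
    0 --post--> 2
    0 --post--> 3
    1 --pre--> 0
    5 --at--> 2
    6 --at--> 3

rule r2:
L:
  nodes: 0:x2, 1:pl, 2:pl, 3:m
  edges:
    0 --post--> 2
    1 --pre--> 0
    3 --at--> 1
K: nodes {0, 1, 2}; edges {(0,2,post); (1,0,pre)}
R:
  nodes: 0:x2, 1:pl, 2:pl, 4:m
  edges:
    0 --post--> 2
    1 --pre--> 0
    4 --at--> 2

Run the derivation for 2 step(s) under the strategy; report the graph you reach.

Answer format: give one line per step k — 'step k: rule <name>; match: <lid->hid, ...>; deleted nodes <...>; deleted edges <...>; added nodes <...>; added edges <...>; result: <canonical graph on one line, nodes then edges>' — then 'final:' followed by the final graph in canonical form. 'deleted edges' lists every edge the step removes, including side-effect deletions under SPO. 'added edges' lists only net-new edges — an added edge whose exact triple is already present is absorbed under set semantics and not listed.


step 1: rule r1; match: 0->4, 1->1, 2->0, 3->2, 4->11; deleted nodes 11; deleted edges (11,1,at); added nodes 15, 16; added edges (15,0,at); (16,2,at); result: nodes: 0:pl, 1:pl, 2:pl, 4:x1, 5:x2, 7:m, 8:m, 10:m, 14:m, 15:m, 16:m edges: (1,4,pre); (2,5,pre); (4,0,post); (4,2,post); (5,0,post); (7,0,at); (8,2,at); (10,0,at); (14,1,at); (15,0,at); (16,2,at)
step 2: rule r1; match: 0->4, 1->1, 2->0, 3->2, 4->14; deleted nodes 14; deleted edges (14,1,at); added nodes 17, 18; added edges (17,0,at); (18,2,at); result: nodes: 0:pl, 1:pl, 2:pl, 4:x1, 5:x2, 7:m, 8:m, 10:m, 15:m, 16:m, 17:m, 18:m edges: (1,4,pre); (2,5,pre); (4,0,post); (4,2,post); (5,0,post); (7,0,at); (8,2,at); (10,0,at); (15,0,at); (16,2,at); (17,0,at); (18,2,at)
final:
nodes: 0:pl, 1:pl, 2:pl, 4:x1, 5:x2, 7:m, 8:m, 10:m, 15:m, 16:m, 17:m, 18:m
edges: (1,4,pre); (2,5,pre); (4,0,post); (4,2,post); (5,0,post); (7,0,at); (8,2,at); (10,0,at); (15,0,at); (16,2,at); (17,0,at); (18,2,at)


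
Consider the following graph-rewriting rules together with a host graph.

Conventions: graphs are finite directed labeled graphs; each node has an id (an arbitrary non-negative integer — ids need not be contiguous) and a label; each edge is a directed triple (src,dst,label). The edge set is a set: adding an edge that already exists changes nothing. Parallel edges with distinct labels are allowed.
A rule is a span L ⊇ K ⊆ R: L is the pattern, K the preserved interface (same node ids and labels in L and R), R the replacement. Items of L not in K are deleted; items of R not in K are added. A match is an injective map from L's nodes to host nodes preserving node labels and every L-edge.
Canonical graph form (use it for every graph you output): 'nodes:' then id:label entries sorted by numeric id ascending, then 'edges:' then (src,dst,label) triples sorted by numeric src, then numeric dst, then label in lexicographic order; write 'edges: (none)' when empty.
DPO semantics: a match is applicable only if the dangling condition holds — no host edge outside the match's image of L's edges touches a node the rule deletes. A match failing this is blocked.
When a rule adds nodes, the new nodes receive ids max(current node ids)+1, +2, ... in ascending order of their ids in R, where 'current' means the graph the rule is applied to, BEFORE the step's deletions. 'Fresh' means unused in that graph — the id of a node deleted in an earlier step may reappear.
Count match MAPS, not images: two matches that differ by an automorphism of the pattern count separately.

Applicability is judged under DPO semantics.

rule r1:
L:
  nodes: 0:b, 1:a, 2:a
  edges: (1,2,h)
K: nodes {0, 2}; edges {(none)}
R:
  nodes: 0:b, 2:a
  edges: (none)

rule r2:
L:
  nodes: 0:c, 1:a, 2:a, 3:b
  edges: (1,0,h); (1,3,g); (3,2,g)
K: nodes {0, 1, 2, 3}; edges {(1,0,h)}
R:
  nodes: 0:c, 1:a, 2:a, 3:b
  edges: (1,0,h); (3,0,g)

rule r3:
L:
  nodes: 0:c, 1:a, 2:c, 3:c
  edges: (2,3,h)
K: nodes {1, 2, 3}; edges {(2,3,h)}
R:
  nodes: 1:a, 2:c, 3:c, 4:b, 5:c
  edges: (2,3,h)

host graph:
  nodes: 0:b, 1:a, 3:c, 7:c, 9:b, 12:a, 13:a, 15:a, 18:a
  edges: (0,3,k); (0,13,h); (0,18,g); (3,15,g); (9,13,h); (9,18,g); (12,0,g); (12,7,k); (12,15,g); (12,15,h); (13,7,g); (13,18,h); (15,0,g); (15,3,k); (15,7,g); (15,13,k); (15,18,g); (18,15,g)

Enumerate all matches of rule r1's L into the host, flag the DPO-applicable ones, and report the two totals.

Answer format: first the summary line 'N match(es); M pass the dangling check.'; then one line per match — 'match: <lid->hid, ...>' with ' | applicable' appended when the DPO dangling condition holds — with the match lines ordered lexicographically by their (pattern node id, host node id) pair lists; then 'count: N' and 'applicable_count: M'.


4 match(es); 0 pass the dangling check.
match: 0->0, 1->12, 2->15
match: 0->0, 1->13, 2->18
match: 0->9, 1->12, 2->15
match: 0->9, 1->13, 2->18
count: 4
applicable_count: 0


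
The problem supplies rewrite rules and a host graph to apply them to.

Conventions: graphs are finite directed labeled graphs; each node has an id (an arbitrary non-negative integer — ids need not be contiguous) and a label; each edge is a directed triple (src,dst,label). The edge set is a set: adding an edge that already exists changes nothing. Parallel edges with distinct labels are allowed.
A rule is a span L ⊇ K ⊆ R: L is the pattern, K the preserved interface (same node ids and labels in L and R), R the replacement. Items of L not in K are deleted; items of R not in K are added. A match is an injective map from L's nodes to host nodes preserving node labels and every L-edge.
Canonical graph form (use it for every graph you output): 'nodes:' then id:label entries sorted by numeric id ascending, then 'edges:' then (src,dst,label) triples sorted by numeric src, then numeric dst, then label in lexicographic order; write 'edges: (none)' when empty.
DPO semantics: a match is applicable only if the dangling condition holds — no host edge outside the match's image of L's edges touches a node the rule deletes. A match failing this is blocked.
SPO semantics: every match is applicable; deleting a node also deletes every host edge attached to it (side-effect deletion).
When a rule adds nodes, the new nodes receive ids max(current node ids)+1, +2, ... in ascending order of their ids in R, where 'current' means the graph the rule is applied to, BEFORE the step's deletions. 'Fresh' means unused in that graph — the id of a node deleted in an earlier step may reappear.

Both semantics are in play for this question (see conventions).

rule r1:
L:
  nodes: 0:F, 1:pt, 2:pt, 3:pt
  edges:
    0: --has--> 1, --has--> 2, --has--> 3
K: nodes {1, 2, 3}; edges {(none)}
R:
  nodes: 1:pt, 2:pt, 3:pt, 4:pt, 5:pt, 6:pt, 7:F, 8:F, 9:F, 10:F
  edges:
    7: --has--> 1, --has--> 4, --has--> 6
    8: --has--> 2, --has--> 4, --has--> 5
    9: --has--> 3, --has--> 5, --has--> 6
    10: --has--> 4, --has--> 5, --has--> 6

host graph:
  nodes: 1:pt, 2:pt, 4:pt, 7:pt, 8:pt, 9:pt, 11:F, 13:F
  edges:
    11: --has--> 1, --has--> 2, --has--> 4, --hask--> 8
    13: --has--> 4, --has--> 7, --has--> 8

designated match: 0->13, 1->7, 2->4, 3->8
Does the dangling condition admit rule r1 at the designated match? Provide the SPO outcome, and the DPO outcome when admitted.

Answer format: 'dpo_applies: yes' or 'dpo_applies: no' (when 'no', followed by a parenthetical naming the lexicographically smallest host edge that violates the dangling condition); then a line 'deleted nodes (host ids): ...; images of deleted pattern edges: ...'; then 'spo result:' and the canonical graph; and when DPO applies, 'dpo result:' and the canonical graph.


dpo_applies: yes
deleted nodes (host ids): 13; images of deleted pattern edges: (13,4,has); (13,7,has); (13,8,has)
spo result:
nodes: 1:pt, 2:pt, 4:pt, 7:pt, 8:pt, 9:pt, 11:F, 14:pt, 15:pt, 16:pt, 17:F, 18:F, 19:F, 20:F
edges: (11,1,has); (11,2,has); (11,4,has); (11,8,hask); (17,7,has); (17,14,has); (17,16,has); (18,4,has); (18,14,has); (18,15,has); (19,8,has); (19,15,has); (19,16,has); (20,14,has); (20,15,has); (20,16,has)
dpo result:
nodes: 1:pt, 2:pt, 4:pt, 7:pt, 8:pt, 9:pt, 11:F, 14:pt, 15:pt, 16:pt, 17:F, 18:F, 19:F, 20:F
edges: (11,1,has); (11,2,has); (11,4,has); (11,8,hask); (17,7,has); (17,14,has); (17,16,has); (18,4,has); (18,14,has); (18,15,has); (19,8,has); (19,15,has); (19,16,has); (20,14,has); (20,15,has); (20,16,has)


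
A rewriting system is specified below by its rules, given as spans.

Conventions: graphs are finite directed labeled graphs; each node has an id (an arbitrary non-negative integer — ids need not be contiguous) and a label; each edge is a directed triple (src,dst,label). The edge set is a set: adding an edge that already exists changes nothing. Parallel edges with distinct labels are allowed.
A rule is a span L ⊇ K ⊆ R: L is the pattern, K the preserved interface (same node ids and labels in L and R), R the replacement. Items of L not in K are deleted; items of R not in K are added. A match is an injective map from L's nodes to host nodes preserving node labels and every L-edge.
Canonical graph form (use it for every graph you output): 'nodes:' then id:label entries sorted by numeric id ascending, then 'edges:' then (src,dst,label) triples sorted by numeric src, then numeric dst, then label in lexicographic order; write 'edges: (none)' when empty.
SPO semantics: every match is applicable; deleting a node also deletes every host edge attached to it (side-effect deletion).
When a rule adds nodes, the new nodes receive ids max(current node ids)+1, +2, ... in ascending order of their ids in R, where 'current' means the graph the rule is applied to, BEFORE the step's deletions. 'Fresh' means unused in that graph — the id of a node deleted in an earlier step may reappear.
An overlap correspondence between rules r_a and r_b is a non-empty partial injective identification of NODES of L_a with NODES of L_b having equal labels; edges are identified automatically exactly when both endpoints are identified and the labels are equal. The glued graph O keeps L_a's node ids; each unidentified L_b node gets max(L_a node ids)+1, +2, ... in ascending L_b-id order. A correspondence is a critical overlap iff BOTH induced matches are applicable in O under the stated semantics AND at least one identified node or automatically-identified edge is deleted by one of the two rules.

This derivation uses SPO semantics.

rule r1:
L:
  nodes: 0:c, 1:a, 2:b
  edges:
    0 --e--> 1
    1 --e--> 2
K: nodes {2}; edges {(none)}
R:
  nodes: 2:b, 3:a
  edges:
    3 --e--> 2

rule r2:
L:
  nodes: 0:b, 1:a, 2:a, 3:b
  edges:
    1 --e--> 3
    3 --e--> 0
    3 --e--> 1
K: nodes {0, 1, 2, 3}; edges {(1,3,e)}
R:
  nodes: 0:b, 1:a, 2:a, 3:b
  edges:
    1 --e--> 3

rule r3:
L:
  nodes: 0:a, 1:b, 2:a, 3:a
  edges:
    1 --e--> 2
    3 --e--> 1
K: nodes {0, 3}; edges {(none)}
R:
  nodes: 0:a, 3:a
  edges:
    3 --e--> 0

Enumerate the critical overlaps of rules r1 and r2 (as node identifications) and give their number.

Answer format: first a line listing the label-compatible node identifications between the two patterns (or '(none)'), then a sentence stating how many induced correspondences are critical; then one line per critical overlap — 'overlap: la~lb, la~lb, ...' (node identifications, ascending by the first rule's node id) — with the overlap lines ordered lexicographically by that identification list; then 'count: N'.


label-compatible node identifications between L(r1) and L(r2): 1~1, 1~2, 2~0, 2~3
6 of the induced correspondences are critical overlaps of r1 and r2.
overlap: 1~1
overlap: 1~1, 2~0
overlap: 1~1, 2~3
overlap: 1~2
overlap: 1~2, 2~0
overlap: 1~2, 2~3
count: 6


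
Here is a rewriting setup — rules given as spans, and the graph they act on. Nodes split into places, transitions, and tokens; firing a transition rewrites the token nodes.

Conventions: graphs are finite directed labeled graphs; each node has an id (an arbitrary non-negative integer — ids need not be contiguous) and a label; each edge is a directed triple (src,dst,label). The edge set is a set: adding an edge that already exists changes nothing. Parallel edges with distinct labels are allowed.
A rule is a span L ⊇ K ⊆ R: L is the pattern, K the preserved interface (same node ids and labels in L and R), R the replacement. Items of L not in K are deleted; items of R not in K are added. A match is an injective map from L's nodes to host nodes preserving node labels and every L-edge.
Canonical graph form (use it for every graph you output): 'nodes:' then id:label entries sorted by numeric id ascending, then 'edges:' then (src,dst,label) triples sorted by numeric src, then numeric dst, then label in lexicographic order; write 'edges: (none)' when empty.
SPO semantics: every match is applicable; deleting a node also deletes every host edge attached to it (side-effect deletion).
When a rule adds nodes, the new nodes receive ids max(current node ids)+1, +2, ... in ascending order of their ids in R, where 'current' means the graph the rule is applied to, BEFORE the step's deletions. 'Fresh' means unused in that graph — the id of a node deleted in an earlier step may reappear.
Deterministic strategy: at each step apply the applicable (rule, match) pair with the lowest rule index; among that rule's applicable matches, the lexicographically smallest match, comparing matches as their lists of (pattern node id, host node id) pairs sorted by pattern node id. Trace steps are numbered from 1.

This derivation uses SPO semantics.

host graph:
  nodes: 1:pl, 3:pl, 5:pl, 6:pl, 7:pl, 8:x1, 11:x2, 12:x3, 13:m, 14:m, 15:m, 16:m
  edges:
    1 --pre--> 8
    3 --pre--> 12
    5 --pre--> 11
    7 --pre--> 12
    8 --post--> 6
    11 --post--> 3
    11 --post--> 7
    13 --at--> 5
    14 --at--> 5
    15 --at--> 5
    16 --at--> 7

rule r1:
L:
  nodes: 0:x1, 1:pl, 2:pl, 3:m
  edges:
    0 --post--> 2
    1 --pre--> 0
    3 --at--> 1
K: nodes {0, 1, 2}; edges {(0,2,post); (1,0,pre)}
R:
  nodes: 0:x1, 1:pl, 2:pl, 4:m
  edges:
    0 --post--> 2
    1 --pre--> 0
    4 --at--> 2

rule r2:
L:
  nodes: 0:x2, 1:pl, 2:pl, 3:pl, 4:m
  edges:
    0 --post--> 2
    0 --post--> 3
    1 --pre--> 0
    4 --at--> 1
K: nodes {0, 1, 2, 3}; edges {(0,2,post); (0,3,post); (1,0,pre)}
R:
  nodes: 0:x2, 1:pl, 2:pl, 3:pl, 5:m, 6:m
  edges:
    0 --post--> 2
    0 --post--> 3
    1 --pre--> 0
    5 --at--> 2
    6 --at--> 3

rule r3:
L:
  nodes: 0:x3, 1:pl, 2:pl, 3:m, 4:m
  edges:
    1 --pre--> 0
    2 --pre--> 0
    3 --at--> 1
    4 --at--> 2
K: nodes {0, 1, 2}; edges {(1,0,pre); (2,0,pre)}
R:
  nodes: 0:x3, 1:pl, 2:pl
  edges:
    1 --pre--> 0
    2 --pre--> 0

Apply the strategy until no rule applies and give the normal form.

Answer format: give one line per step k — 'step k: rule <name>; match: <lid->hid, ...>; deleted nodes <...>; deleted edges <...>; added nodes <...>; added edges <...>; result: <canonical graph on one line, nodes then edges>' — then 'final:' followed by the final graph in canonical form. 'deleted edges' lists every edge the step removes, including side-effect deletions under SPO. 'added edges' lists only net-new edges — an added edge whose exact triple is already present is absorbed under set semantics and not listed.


step 1: rule r2; match: 0->11, 1->5, 2->3, 3->7, 4->13; deleted nodes 13; deleted edges (13,5,at); added nodes 17, 18; added edges (17,3,at); (18,7,at); result: nodes: 1:pl, 3:pl, 5:pl, 6:pl, 7:pl, 8:x1, 11:x2, 12:x3, 14:m, 15:m, 16:m, 17:m, 18:m edges: (1,8,pre); (3,12,pre); (5,11,pre); (7,12,pre); (8,6,post); (11,3,post); (11,7,post); (14,5,at); (15,5,at); (16,7,at); (17,3,at); (18,7,at)
step 2: rule r2; match: 0->11, 1->5, 2->3, 3->7, 4->14; deleted nodes 14; deleted edges (14,5,at); added nodes 19, 20; added edges (19,3,at); (20,7,at); result: nodes: 1:pl, 3:pl, 5:pl, 6:pl, 7:pl, 8:x1, 11:x2, 12:x3, 15:m, 16:m, 17:m, 18:m, 19:m, 20:m edges: (1,8,pre); (3,12,pre); (5,11,pre); (7,12,pre); (8,6,post); (11,3,post); (11,7,post); (15,5,at); (16,7,at); (17,3,at); (18,7,at); (19,3,at); (20,7,at)
step 3: rule r2; match: 0->11, 1->5, 2->3, 3->7, 4->15; deleted nodes 15; deleted edges (15,5,at); added nodes 21, 22; added edges (21,3,at); (22,7,at); result: nodes: 1:pl, 3:pl, 5:pl, 6:pl, 7:pl, 8:x1, 11:x2, 12:x3, 16:m, 17:m, 18:m, 19:m, 20:m, 21:m, 22:m edges: (1,8,pre); (3,12,pre); (5,11,pre); (7,12,pre); (8,6,post); (11,3,post); (11,7,post); (16,7,at); (17,3,at); (18,7,at); (19,3,at); (20,7,at); (21,3,at); (22,7,at)
step 4: rule r3; match: 0->12, 1->3, 2->7, 3->17, 4->16; deleted nodes 16, 17; deleted edges (16,7,at); (17,3,at); added nodes (none); added edges (none); result: nodes: 1:pl, 3:pl, 5:pl, 6:pl, 7:pl, 8:x1, 11:x2, 12:x3, 18:m, 19:m, 20:m, 21:m, 22:m edges: (1,8,pre); (3,12,pre); (5,11,pre); (7,12,pre); (8,6,post); (11,3,post); (11,7,post); (18,7,at); (19,3,at); (20,7,at); (21,3,at); (22,7,at)
step 5: rule r3; match: 0->12, 1->3, 2->7, 3->19, 4->18; deleted nodes 18, 19; deleted edges (18,7,at); (19,3,at); added nodes (none); added edges (none); result: nodes: 1:pl, 3:pl, 5:pl, 6:pl, 7:pl, 8:x1, 11:x2, 12:x3, 20:m, 21:m, 22:m edges: (1,8,pre); (3,12,pre); (5,11,pre); (7,12,pre); (8,6,post); (11,3,post); (11,7,post); (20,7,at); (21,3,at); (22,7,at)
step 6: rule r3; match: 0->12, 1->3, 2->7, 3->21, 4->20; deleted nodes 20, 21; deleted edges (20,7,at); (21,3,at); added nodes (none); added edges (none); result: nodes: 1:pl, 3:pl, 5:pl, 6:pl, 7:pl, 8:x1, 11:x2, 12:x3, 22:m edges: (1,8,pre); (3,12,pre); (5,11,pre); (7,12,pre); (8,6,post); (11,3,post); (11,7,post); (22,7,at)
final:
nodes: 1:pl, 3:pl, 5:pl, 6:pl, 7:pl, 8:x1, 11:x2, 12:x3, 22:m
edges: (1,8,pre); (3,12,pre); (5,11,pre); (7,12,pre); (8,6,post); (11,3,post); (11,7,post); (22,7,at)


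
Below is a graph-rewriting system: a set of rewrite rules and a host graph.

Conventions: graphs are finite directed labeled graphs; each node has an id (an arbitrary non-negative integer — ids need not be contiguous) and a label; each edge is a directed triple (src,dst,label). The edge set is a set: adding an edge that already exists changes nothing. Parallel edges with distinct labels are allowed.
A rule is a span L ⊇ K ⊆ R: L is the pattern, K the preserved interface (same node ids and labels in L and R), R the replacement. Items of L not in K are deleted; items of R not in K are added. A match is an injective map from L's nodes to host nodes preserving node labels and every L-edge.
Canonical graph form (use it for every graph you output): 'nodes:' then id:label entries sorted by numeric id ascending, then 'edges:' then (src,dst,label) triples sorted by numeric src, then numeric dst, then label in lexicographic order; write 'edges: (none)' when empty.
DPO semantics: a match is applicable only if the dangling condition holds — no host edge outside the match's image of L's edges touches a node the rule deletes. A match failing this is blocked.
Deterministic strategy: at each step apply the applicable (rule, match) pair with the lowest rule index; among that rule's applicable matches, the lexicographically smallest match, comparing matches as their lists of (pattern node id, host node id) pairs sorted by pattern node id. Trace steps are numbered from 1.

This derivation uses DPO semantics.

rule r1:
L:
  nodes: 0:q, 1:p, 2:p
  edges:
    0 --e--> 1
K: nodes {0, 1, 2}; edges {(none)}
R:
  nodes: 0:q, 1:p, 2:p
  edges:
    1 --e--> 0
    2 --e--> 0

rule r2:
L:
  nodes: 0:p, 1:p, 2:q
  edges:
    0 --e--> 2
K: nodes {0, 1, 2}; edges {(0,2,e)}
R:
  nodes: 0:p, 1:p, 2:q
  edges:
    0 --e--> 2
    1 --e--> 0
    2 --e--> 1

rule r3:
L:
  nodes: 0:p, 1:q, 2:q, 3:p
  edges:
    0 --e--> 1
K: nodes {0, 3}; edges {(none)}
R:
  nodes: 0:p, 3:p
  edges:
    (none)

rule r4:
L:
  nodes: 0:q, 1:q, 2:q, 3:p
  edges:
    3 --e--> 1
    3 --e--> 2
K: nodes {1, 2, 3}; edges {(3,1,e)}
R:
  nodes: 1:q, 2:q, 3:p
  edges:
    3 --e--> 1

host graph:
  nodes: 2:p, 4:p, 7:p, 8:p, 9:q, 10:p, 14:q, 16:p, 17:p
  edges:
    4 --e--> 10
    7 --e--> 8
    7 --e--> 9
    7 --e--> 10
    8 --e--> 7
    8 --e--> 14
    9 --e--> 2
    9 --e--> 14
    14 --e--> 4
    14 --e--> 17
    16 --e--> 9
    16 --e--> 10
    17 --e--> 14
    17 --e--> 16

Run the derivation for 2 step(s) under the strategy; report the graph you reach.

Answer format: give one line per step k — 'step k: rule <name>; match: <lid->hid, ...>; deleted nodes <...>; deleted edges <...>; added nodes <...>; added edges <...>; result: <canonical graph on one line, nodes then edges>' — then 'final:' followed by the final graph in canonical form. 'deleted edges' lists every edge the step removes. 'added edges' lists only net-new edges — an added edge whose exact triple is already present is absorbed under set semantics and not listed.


step 1: rule r1; match: 0->9, 1->2, 2->4; deleted nodes (none); deleted edges (9,2,e); added nodes (none); added edges (2,9,e); (4,9,e); result: nodes: 2:p, 4:p, 7:p, 8:p, 9:q, 10:p, 14:q, 16:p, 17:p edges: (2,9,e); (4,9,e); (4,10,e); (7,8,e); (7,9,e); (7,10,e); (8,7,e); (8,14,e); (9,14,e); (14,4,e); (14,17,e); (16,9,e); (16,10,e); (17,14,e); (17,16,e)
step 2: rule r1; match: 0->14, 1->4, 2->2; deleted nodes (none); deleted edges (14,4,e); added nodes (none); added edges (2,14,e); (4,14,e); result: nodes: 2:p, 4:p, 7:p, 8:p, 9:q, 10:p, 14:q, 16:p, 17:p edges: (2,9,e); (2,14,e); (4,9,e); (4,10,e); (4,14,e); (7,8,e); (7,9,e); (7,10,e); (8,7,e); (8,14,e); (9,14,e); (14,17,e); (16,9,e); (16,10,e); (17,14,e); (17,16,e)
final:
nodes: 2:p, 4:p, 7:p, 8:p, 9:q, 10:p, 14:q, 16:p, 17:p
edges: (2,9,e); (2,14,e); (4,9,e); (4,10,e); (4,14,e); (7,8,e); (7,9,e); (7,10,e); (8,7,e); (8,14,e); (9,14,e); (14,17,e); (16,9,e); (16,10,e); (17,14,e); (17,16,e)


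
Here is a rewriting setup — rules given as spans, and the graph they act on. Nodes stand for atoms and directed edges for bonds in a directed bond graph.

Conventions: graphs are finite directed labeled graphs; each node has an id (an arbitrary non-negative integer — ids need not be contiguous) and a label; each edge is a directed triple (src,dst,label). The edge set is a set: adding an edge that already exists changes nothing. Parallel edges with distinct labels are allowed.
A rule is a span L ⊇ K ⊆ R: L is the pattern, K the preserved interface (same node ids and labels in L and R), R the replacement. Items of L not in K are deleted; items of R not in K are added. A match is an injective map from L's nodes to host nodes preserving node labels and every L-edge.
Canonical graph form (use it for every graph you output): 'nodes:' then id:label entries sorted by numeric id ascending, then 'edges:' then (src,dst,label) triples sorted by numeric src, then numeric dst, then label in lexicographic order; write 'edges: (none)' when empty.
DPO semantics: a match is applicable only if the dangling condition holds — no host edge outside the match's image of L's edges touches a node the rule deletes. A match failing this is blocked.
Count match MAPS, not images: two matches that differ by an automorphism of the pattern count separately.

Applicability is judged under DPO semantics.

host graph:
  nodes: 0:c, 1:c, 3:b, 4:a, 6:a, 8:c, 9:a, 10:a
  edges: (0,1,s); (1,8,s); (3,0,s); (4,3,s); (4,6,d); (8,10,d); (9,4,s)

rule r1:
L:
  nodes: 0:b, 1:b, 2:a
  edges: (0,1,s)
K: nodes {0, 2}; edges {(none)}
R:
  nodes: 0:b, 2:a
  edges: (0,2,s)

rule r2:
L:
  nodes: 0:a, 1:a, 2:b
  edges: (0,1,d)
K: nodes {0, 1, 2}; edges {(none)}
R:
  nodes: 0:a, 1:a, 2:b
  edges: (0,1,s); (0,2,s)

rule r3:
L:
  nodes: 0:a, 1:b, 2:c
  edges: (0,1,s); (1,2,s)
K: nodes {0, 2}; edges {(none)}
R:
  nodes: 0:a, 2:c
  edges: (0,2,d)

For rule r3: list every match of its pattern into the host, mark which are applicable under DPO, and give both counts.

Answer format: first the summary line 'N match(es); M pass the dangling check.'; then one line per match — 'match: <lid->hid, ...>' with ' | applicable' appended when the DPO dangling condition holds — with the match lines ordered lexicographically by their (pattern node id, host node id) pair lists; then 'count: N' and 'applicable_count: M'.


1 match(es); 1 pass the dangling check.
match: 0->4, 1->3, 2->0 | applicable
count: 1
applicable_count: 1


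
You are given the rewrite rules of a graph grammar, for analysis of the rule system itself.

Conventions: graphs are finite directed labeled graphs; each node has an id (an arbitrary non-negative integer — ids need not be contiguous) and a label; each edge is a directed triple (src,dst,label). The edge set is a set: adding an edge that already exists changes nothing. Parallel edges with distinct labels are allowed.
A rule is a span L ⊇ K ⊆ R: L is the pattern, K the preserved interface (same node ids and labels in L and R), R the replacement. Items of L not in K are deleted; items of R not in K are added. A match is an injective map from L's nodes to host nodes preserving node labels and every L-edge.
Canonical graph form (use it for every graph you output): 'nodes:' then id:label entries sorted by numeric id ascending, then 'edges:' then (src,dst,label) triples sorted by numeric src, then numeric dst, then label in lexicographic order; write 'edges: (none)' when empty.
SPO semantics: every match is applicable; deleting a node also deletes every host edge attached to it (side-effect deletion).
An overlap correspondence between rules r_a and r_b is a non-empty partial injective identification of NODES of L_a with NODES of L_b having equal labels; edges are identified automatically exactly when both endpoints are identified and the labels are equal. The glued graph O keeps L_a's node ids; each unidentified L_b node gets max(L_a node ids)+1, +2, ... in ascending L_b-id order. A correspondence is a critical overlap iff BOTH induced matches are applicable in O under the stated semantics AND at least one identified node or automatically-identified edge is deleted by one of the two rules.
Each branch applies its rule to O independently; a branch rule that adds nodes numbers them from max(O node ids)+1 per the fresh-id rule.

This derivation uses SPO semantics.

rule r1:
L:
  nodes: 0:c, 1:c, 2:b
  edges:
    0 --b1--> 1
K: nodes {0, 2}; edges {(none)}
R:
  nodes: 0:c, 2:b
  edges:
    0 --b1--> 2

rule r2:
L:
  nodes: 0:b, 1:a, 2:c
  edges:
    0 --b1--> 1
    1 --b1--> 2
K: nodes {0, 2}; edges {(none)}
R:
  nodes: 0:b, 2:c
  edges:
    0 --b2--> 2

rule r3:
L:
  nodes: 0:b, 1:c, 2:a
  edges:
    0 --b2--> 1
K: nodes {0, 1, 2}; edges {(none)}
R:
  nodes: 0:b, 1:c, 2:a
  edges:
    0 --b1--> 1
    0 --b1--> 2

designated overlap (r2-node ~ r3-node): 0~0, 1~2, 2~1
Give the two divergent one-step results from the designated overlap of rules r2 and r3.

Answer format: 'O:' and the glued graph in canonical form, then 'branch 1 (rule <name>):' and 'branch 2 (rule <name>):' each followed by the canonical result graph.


O:
nodes: 0:b, 1:a, 2:c
edges: (0,1,b1); (0,2,b2); (1,2,b1)
branch 1 (rule r2):
nodes: 0:b, 2:c
edges: (0,2,b2)
branch 2 (rule r3):
nodes: 0:b, 1:a, 2:c
edges: (0,1,b1); (0,2,b1); (1,2,b1)


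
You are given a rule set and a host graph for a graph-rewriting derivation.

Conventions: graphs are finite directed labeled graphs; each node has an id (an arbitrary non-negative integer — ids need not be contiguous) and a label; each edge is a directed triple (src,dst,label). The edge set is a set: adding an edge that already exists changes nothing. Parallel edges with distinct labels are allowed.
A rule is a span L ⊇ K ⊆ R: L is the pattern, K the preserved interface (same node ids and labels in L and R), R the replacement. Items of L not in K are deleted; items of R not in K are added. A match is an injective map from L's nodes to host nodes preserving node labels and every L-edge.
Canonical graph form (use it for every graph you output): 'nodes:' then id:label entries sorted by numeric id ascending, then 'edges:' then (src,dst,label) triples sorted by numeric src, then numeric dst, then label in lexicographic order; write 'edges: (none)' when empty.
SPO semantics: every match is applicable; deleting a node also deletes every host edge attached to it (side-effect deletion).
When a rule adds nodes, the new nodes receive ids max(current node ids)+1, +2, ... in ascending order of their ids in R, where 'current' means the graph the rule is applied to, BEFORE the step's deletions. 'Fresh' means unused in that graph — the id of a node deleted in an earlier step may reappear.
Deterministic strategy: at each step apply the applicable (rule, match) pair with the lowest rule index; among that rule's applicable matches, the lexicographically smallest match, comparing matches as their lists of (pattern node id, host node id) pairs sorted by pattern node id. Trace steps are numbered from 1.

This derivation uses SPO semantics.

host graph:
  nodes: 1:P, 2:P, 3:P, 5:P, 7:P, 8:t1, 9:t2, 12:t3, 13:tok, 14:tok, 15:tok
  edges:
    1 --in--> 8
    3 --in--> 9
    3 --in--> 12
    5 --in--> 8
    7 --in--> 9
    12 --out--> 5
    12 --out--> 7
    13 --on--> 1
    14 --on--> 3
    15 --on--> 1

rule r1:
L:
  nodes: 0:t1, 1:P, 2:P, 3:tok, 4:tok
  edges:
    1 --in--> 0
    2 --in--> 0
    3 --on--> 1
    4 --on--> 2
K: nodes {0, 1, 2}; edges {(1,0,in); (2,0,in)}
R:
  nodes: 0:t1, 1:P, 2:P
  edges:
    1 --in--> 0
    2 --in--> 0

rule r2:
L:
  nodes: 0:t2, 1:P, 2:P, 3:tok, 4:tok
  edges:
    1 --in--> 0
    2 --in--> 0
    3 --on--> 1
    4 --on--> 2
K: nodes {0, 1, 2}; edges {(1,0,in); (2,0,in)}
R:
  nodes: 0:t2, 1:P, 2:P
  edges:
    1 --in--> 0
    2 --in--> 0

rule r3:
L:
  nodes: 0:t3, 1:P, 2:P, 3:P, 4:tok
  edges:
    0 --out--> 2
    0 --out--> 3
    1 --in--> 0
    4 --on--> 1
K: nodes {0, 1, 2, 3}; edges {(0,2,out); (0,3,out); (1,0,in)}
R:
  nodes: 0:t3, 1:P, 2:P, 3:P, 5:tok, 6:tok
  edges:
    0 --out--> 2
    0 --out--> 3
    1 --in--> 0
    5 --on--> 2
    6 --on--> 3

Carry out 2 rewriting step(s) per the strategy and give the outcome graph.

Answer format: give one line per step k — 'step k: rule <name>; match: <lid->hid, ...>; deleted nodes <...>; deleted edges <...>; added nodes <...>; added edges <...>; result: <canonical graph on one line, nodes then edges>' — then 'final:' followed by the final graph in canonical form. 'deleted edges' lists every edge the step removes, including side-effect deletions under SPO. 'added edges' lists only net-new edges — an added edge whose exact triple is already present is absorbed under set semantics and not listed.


step 1: rule r3; match: 0->12, 1->3, 2->5, 3->7, 4->14; deleted nodes 14; deleted edges (14,3,on); added nodes 16, 17; added edges (16,5,on); (17,7,on); result: nodes: 1:P, 2:P, 3:P, 5:P, 7:P, 8:t1, 9:t2, 12:t3, 13:tok, 15:tok, 16:tok, 17:tok edges: (1,8,in); (3,9,in); (3,12,in); (5,8,in); (7,9,in); (12,5,out); (12,7,out); (13,1,on); (15,1,on); (16,5,on); (17,7,on)
step 2: rule r1; match: 0->8, 1->1, 2->5, 3->13, 4->16; deleted nodes 13, 16; deleted edges (13,1,on); (16,5,on); added nodes (none); added edges (none); result: nodes: 1:P, 2:P, 3:P, 5:P, 7:P, 8:t1, 9:t2, 12:t3, 15:tok, 17:tok edges: (1,8,in); (3,9,in); (3,12,in); (5,8,in); (7,9,in); (12,5,out); (12,7,out); (15,1,on); (17,7,on)
final:
nodes: 1:P, 2:P, 3:P, 5:P, 7:P, 8:t1, 9:t2, 12:t3, 15:tok, 17:tok
edges: (1,8,in); (3,9,in); (3,12,in); (5,8,in); (7,9,in); (12,5,out); (12,7,out); (15,1,on); (17,7,on)


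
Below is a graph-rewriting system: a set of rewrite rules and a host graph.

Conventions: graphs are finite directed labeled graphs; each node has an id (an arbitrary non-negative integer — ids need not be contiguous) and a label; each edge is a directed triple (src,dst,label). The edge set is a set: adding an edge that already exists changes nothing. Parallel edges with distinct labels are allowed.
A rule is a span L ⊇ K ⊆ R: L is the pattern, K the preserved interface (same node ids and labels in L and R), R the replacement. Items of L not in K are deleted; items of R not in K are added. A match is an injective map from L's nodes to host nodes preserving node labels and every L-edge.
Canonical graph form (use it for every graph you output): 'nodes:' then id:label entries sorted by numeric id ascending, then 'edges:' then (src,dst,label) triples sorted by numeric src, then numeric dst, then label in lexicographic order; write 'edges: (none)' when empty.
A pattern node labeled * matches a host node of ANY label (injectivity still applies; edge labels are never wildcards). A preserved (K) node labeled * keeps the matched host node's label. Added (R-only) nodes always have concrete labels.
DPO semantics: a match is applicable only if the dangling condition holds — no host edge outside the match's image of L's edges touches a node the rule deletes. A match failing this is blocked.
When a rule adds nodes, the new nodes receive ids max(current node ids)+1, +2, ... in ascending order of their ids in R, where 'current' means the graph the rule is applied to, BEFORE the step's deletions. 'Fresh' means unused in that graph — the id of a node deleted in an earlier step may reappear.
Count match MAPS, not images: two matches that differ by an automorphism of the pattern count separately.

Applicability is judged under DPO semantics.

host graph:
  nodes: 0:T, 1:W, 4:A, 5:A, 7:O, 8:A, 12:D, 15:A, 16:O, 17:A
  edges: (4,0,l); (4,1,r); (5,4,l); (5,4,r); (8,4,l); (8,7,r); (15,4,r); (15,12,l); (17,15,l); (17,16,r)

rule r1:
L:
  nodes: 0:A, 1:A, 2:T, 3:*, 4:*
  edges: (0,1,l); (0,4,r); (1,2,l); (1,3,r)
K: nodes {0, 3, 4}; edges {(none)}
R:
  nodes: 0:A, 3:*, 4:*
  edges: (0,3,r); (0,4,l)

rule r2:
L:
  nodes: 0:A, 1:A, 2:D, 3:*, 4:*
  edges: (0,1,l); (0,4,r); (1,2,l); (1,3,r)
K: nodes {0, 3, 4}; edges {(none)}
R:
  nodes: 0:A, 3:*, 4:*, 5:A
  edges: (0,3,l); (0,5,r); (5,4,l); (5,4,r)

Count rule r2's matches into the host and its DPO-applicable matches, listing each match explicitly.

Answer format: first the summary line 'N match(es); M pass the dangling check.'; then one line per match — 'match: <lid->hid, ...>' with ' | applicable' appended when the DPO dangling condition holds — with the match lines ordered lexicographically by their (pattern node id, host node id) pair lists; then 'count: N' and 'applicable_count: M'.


1 match(es); 1 pass the dangling check.
match: 0->17, 1->15, 2->12, 3->4, 4->16 | applicable
count: 1
applicable_count: 1


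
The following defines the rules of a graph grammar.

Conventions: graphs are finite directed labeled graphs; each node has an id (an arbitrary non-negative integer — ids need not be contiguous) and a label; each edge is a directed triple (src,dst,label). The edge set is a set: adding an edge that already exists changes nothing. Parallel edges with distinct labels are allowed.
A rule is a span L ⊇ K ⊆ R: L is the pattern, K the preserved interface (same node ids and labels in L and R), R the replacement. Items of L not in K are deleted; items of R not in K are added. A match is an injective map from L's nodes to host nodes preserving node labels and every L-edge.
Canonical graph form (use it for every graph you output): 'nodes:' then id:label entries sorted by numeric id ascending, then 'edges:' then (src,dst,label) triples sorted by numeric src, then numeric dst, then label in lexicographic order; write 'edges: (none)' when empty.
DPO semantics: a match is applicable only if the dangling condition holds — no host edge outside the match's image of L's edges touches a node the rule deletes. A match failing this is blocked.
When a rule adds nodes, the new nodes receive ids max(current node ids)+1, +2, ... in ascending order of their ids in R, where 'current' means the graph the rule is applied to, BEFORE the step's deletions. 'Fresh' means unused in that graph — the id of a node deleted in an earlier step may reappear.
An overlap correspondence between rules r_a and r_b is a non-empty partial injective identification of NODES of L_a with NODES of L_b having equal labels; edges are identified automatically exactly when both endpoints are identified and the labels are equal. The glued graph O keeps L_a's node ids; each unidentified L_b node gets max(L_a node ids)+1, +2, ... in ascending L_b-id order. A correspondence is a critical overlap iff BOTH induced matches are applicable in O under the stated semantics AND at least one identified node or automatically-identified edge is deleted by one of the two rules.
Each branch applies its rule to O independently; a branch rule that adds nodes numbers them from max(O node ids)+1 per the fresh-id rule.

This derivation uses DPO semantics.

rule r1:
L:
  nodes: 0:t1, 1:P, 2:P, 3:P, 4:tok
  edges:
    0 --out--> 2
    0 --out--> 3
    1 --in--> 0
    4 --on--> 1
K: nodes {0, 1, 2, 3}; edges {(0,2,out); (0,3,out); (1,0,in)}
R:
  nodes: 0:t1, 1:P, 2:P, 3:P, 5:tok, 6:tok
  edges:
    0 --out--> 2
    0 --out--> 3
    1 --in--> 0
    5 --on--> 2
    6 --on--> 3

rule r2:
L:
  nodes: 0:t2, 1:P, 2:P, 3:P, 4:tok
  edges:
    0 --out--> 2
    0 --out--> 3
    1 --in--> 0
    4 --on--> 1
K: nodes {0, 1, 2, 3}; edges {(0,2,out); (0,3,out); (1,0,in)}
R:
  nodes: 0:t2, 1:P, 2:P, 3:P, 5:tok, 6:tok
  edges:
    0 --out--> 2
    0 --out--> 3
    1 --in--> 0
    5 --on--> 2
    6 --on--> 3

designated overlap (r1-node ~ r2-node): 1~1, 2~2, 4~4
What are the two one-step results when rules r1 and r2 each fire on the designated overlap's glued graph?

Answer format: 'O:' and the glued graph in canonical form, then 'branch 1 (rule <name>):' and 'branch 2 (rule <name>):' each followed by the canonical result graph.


O:
nodes: 0:t1, 1:P, 2:P, 3:P, 4:tok, 5:t2, 6:P
edges: (0,2,out); (0,3,out); (1,0,in); (1,5,in); (4,1,on); (5,2,out); (5,6,out)
branch 1 (rule r1):
nodes: 0:t1, 1:P, 2:P, 3:P, 5:t2, 6:P, 7:tok, 8:tok
edges: (0,2,out); (0,3,out); (1,0,in); (1,5,in); (5,2,out); (5,6,out); (7,2,on); (8,3,on)
branch 2 (rule r2):
nodes: 0:t1, 1:P, 2:P, 3:P, 5:t2, 6:P, 7:tok, 8:tok
edges: (0,2,out); (0,3,out); (1,0,in); (1,5,in); (5,2,out); (5,6,out); (7,2,on); (8,6,on)


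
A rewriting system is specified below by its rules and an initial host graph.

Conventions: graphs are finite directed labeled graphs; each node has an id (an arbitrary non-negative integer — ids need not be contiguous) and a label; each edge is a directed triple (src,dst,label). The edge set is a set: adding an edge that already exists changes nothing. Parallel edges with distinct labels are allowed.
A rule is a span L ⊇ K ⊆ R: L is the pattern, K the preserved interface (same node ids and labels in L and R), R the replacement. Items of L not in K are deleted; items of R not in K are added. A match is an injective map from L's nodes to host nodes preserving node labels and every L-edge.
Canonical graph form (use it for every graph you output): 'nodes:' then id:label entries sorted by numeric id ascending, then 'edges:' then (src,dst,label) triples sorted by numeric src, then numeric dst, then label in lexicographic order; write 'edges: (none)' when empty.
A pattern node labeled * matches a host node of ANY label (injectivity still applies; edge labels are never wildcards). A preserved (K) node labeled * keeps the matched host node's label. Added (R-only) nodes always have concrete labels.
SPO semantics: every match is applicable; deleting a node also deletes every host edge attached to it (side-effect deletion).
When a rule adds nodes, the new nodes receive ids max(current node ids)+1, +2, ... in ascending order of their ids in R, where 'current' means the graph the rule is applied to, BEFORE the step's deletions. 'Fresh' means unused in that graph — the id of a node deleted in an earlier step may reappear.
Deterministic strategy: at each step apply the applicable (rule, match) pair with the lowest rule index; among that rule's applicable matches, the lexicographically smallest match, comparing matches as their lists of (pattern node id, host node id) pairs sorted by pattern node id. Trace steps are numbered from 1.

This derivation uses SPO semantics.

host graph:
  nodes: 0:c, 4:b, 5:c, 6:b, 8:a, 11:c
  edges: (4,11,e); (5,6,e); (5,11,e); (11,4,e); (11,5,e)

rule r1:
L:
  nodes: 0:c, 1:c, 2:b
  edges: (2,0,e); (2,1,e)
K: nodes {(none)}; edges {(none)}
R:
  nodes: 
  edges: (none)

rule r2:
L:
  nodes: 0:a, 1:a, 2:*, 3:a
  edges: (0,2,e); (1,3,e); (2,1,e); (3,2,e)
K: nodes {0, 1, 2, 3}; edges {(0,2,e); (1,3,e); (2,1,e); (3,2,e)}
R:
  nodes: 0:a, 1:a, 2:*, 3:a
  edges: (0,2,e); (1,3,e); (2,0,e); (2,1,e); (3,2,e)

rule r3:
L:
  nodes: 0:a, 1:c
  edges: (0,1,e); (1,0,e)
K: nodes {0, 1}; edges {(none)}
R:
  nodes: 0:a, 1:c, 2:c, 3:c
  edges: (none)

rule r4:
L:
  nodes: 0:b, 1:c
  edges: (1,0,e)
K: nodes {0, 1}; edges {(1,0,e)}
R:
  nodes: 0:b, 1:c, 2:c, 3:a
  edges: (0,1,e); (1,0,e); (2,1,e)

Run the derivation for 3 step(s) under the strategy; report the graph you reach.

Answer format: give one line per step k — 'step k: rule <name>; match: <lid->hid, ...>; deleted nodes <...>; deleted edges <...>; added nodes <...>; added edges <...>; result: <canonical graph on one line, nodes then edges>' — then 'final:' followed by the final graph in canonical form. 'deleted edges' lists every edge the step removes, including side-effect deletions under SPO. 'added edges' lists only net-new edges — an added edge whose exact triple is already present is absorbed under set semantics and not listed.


step 1: rule r4; match: 0->4, 1->11; deleted nodes (none); deleted edges (none); added nodes 12, 13; added edges (12,11,e); result: nodes: 0:c, 4:b, 5:c, 6:b, 8:a, 11:c, 12:c, 13:a edges: (4,11,e); (5,6,e); (5,11,e); (11,4,e); (11,5,e); (12,11,e)
step 2: rule r4; match: 0->4, 1->11; deleted nodes (none); deleted edges (none); added nodes 14, 15; added edges (14,11,e); result: nodes: 0:c, 4:b, 5:c, 6:b, 8:a, 11:c, 12:c, 13:a, 14:c, 15:a edges: (4,11,e); (5,6,e); (5,11,e); (11,4,e); (11,5,e); (12,11,e); (14,11,e)
step 3: rule r4; match: 0->4, 1->11; deleted nodes (none); deleted edges (none); added nodes 16, 17; added edges (16,11,e); result: nodes: 0:c, 4:b, 5:c, 6:b, 8:a, 11:c, 12:c, 13:a, 14:c, 15:a, 16:c, 17:a edges: (4,11,e); (5,6,e); (5,11,e); (11,4,e); (11,5,e); (12,11,e); (14,11,e); (16,11,e)
final:
nodes: 0:c, 4:b, 5:c, 6:b, 8:a, 11:c, 12:c, 13:a, 14:c, 15:a, 16:c, 17:a
edges: (4,11,e); (5,6,e); (5,11,e); (11,4,e); (11,5,e); (12,11,e); (14,11,e); (16,11,e)
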